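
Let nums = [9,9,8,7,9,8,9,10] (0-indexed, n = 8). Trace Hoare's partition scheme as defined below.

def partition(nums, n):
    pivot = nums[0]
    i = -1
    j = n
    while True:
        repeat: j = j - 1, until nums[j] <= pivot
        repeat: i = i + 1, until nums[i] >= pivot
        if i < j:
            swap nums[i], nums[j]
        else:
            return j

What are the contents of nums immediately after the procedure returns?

[9,8,8,7,9,9,9,10]

pivot=9
j stops at 6 (9), i stops at 0 (9); swap ⇒ [9,9,8,7,9,8,9,10]
j stops at 5 (8), i stops at 1 (9); swap ⇒ [9,8,8,7,9,9,9,10]
j stops at 4, i stops at 4; i≥j ⇒ return 4. nums=[9,8,8,7,9,9,9,10]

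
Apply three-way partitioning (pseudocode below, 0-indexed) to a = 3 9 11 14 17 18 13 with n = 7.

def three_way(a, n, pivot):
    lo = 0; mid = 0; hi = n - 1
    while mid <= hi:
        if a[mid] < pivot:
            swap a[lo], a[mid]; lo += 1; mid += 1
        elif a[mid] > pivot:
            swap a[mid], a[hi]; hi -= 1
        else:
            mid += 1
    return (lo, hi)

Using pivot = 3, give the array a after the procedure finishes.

3 11 14 17 18 13 9

lo=0 mid=0 hi=6
3=3: mid=1
9>3: swap(1,6), hi=5 ⇒ 3 13 11 14 17 18 9
13>3: swap(1,5), hi=4 ⇒ 3 18 11 14 17 13 9
18>3: swap(1,4), hi=3 ⇒ 3 17 11 14 18 13 9
17>3: swap(1,3), hi=2 ⇒ 3 14 11 17 18 13 9
14>3: swap(1,2), hi=1 ⇒ 3 11 14 17 18 13 9
11>3: swap(1,1), hi=0 ⇒ 3 11 14 17 18 13 9
done. lo=0 hi=0; a=3 11 14 17 18 13 9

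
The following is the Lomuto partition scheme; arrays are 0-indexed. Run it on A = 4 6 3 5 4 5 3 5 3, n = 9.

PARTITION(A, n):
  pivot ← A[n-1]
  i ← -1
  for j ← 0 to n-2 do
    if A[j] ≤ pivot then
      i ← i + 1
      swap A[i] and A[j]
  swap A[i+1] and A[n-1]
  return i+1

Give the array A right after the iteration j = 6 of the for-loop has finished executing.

pivot=3, i=-1
j=0: 4>3, skip
j=1: 6>3, skip
j=2: 3≤3, i=0, swap(0,2) ⇒ 3 6 4 5 4 5 3 5 3
j=3: 5>3, skip
j=4: 4>3, skip
j=5: 5>3, skip
j=6: 3≤3, i=1, swap(1,6) ⇒ 3 3 4 5 4 5 6 5 3
(after j=6) A = 3 3 4 5 4 5 6 5 3

3 3 4 5 4 5 6 5 3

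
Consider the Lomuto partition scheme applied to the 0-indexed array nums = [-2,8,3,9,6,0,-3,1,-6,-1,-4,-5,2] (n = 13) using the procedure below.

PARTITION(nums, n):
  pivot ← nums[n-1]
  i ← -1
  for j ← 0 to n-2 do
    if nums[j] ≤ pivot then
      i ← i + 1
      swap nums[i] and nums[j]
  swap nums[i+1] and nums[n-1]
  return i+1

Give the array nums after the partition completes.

pivot=2, i=-1
j=0: -2≤2, i=0, swap(0,0) ⇒ [-2,8,3,9,6,0,-3,1,-6,-1,-4,-5,2]
j=1: 8>2, skip
j=2: 3>2, skip
j=3: 9>2, skip
j=4: 6>2, skip
j=5: 0≤2, i=1, swap(1,5) ⇒ [-2,0,3,9,6,8,-3,1,-6,-1,-4,-5,2]
j=6: -3≤2, i=2, swap(2,6) ⇒ [-2,0,-3,9,6,8,3,1,-6,-1,-4,-5,2]
j=7: 1≤2, i=3, swap(3,7) ⇒ [-2,0,-3,1,6,8,3,9,-6,-1,-4,-5,2]
j=8: -6≤2, i=4, swap(4,8) ⇒ [-2,0,-3,1,-6,8,3,9,6,-1,-4,-5,2]
j=9: -1≤2, i=5, swap(5,9) ⇒ [-2,0,-3,1,-6,-1,3,9,6,8,-4,-5,2]
j=10: -4≤2, i=6, swap(6,10) ⇒ [-2,0,-3,1,-6,-1,-4,9,6,8,3,-5,2]
j=11: -5≤2, i=7, swap(7,11) ⇒ [-2,0,-3,1,-6,-1,-4,-5,6,8,3,9,2]
swap(8,12) ⇒ [-2,0,-3,1,-6,-1,-4,-5,2,8,3,9,6]; return 8

[-2,0,-3,1,-6,-1,-4,-5,2,8,3,9,6]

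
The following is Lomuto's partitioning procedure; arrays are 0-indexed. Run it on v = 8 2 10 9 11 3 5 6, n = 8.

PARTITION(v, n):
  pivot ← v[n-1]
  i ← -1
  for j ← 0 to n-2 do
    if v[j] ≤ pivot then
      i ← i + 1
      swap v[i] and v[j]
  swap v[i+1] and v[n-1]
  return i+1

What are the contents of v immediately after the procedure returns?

2 3 5 6 11 8 10 9

pivot = v[7] = 6; i = -1
j=0: v[0]=8 > 6 → no swap
j=1: v[1]=2 ≤ 6 → i=0, swap v[0],v[1] → 2 8 10 9 11 3 5 6
j=2: v[2]=10 > 6 → no swap
j=3: v[3]=9 > 6 → no swap
j=4: v[4]=11 > 6 → no swap
j=5: v[5]=3 ≤ 6 → i=1, swap v[1],v[5] → 2 3 10 9 11 8 5 6
j=6: v[6]=5 ≤ 6 → i=2, swap v[2],v[6] → 2 3 5 9 11 8 10 6
final swap v[3],v[7] → 2 3 5 6 11 8 10 9; return 3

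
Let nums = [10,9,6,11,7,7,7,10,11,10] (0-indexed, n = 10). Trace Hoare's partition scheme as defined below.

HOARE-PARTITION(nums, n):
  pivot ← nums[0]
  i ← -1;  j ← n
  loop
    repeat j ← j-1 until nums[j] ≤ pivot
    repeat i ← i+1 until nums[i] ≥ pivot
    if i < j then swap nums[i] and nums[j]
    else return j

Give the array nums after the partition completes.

pivot=10
j stops at 9 (10), i stops at 0 (10); swap ⇒ [10,9,6,11,7,7,7,10,11,10]
j stops at 7 (10), i stops at 3 (11); swap ⇒ [10,9,6,10,7,7,7,11,11,10]
j stops at 6, i stops at 7; i≥j ⇒ return 6. nums=[10,9,6,10,7,7,7,11,11,10]

[10,9,6,10,7,7,7,11,11,10]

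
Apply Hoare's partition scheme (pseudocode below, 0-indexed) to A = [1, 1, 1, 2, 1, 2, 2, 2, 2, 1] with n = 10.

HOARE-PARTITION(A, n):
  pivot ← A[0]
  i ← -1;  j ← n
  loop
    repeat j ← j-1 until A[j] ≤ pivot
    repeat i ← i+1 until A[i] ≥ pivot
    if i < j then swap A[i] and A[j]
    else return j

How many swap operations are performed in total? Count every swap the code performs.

2

pivot = A[0] = 1; i = -1, j = 10
j→9 (A[9]=1≤1), i→0 (A[0]=1≥1); i<j, swap → [1, 1, 1, 2, 1, 2, 2, 2, 2, 1]
j→4 (A[4]=1≤1), i→1 (A[1]=1≥1); i<j, swap → [1, 1, 1, 2, 1, 2, 2, 2, 2, 1]
j→2, i→2; i≥j, return j=2. A = [1, 1, 1, 2, 1, 2, 2, 2, 2, 1]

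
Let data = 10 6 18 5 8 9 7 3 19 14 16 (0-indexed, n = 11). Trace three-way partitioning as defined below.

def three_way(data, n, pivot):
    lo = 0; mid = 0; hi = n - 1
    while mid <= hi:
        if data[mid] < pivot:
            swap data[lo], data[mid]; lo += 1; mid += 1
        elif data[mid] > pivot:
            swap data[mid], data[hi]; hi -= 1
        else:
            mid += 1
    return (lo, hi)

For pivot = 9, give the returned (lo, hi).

lo=0 mid=0 hi=10
10>9: swap(0,10), hi=9 ⇒ 16 6 18 5 8 9 7 3 19 14 10
16>9: swap(0,9), hi=8 ⇒ 14 6 18 5 8 9 7 3 19 16 10
14>9: swap(0,8), hi=7 ⇒ 19 6 18 5 8 9 7 3 14 16 10
19>9: swap(0,7), hi=6 ⇒ 3 6 18 5 8 9 7 19 14 16 10
3<9: swap(0,0), lo=1 mid=1 ⇒ 3 6 18 5 8 9 7 19 14 16 10
6<9: swap(1,1), lo=2 mid=2 ⇒ 3 6 18 5 8 9 7 19 14 16 10
18>9: swap(2,6), hi=5 ⇒ 3 6 7 5 8 9 18 19 14 16 10
7<9: swap(2,2), lo=3 mid=3 ⇒ 3 6 7 5 8 9 18 19 14 16 10
5<9: swap(3,3), lo=4 mid=4 ⇒ 3 6 7 5 8 9 18 19 14 16 10
8<9: swap(4,4), lo=5 mid=5 ⇒ 3 6 7 5 8 9 18 19 14 16 10
9=9: mid=6
done. lo=5 hi=5; data=3 6 7 5 8 9 18 19 14 16 10

(5, 5)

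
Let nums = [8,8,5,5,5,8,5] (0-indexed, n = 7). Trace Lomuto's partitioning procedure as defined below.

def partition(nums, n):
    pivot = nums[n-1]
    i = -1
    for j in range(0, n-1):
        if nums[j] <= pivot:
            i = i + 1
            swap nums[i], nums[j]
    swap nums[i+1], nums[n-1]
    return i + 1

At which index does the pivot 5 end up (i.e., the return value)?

3

pivot=5, i=-1
j=0: 8>5, skip
j=1: 8>5, skip
j=2: 5≤5, i=0, swap(0,2) ⇒ [5,8,8,5,5,8,5]
j=3: 5≤5, i=1, swap(1,3) ⇒ [5,5,8,8,5,8,5]
j=4: 5≤5, i=2, swap(2,4) ⇒ [5,5,5,8,8,8,5]
j=5: 8>5, skip
swap(3,6) ⇒ [5,5,5,5,8,8,8]; return 3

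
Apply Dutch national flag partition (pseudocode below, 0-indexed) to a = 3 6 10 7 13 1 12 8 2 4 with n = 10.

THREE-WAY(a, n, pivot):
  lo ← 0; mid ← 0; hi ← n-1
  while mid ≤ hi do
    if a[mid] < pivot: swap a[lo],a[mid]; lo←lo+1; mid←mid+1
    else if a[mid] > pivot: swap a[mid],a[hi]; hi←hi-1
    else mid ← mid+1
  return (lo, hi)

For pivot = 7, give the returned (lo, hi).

(5, 5)

lo=0 mid=0 hi=9
3<7: swap(0,0), lo=1 mid=1 ⇒ 3 6 10 7 13 1 12 8 2 4
6<7: swap(1,1), lo=2 mid=2 ⇒ 3 6 10 7 13 1 12 8 2 4
10>7: swap(2,9), hi=8 ⇒ 3 6 4 7 13 1 12 8 2 10
4<7: swap(2,2), lo=3 mid=3 ⇒ 3 6 4 7 13 1 12 8 2 10
7=7: mid=4
13>7: swap(4,8), hi=7 ⇒ 3 6 4 7 2 1 12 8 13 10
2<7: swap(3,4), lo=4 mid=5 ⇒ 3 6 4 2 7 1 12 8 13 10
1<7: swap(4,5), lo=5 mid=6 ⇒ 3 6 4 2 1 7 12 8 13 10
12>7: swap(6,7), hi=6 ⇒ 3 6 4 2 1 7 8 12 13 10
8>7: swap(6,6), hi=5 ⇒ 3 6 4 2 1 7 8 12 13 10
done. lo=5 hi=5; a=3 6 4 2 1 7 8 12 13 10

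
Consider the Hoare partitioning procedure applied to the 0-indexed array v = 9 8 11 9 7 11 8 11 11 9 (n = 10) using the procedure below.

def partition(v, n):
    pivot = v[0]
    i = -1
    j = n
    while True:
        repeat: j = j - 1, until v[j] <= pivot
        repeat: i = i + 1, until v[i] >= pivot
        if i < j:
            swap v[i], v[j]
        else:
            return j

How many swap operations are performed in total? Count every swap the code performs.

3

pivot=9
j stops at 9 (9), i stops at 0 (9); swap ⇒ 9 8 11 9 7 11 8 11 11 9
j stops at 6 (8), i stops at 2 (11); swap ⇒ 9 8 8 9 7 11 11 11 11 9
j stops at 4 (7), i stops at 3 (9); swap ⇒ 9 8 8 7 9 11 11 11 11 9
j stops at 3, i stops at 4; i≥j ⇒ return 3. v=9 8 8 7 9 11 11 11 11 9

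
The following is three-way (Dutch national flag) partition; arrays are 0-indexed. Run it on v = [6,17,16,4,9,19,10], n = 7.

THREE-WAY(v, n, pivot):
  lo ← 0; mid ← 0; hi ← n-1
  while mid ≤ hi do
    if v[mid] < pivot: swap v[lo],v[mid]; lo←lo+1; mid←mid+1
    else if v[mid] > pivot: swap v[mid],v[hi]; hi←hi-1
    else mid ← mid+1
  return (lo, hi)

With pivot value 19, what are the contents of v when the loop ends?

[6,17,16,4,9,10,19]

pivot = 19; lo=0, mid=0, hi=6
v[mid]=6<19: swap v[0],v[0]; lo=1,mid=1 → [6,17,16,4,9,19,10]
v[mid]=17<19: swap v[1],v[1]; lo=2,mid=2 → [6,17,16,4,9,19,10]
v[mid]=16<19: swap v[2],v[2]; lo=3,mid=3 → [6,17,16,4,9,19,10]
v[mid]=4<19: swap v[3],v[3]; lo=4,mid=4 → [6,17,16,4,9,19,10]
v[mid]=9<19: swap v[4],v[4]; lo=5,mid=5 → [6,17,16,4,9,19,10]
v[mid]=19=19: mid=6
v[mid]=10<19: swap v[5],v[6]; lo=6,mid=7 → [6,17,16,4,9,10,19]
end: lo=6, hi=6; v = [6,17,16,4,9,10,19]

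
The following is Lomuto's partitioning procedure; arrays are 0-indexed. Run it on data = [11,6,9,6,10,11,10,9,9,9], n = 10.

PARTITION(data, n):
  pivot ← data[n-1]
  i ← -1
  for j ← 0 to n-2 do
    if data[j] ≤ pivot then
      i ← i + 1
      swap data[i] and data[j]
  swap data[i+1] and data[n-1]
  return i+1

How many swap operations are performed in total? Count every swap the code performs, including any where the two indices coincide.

6

pivot = data[9] = 9; i = -1
j=0: data[0]=11 > 9 → no swap
j=1: data[1]=6 ≤ 9 → i=0, swap data[0],data[1] → [6,11,9,6,10,11,10,9,9,9]
j=2: data[2]=9 ≤ 9 → i=1, swap data[1],data[2] → [6,9,11,6,10,11,10,9,9,9]
j=3: data[3]=6 ≤ 9 → i=2, swap data[2],data[3] → [6,9,6,11,10,11,10,9,9,9]
j=4: data[4]=10 > 9 → no swap
j=5: data[5]=11 > 9 → no swap
j=6: data[6]=10 > 9 → no swap
j=7: data[7]=9 ≤ 9 → i=3, swap data[3],data[7] → [6,9,6,9,10,11,10,11,9,9]
j=8: data[8]=9 ≤ 9 → i=4, swap data[4],data[8] → [6,9,6,9,9,11,10,11,10,9]
final swap data[5],data[9] → [6,9,6,9,9,9,10,11,10,11]; return 5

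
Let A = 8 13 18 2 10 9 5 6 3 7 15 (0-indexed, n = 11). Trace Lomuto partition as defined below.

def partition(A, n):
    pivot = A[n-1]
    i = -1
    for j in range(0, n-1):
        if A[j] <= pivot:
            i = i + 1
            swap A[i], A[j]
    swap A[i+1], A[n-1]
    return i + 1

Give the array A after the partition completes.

8 13 2 10 9 5 6 3 7 15 18

pivot=15, i=-1
j=0: 8≤15, i=0, swap(0,0) ⇒ 8 13 18 2 10 9 5 6 3 7 15
j=1: 13≤15, i=1, swap(1,1) ⇒ 8 13 18 2 10 9 5 6 3 7 15
j=2: 18>15, skip
j=3: 2≤15, i=2, swap(2,3) ⇒ 8 13 2 18 10 9 5 6 3 7 15
j=4: 10≤15, i=3, swap(3,4) ⇒ 8 13 2 10 18 9 5 6 3 7 15
j=5: 9≤15, i=4, swap(4,5) ⇒ 8 13 2 10 9 18 5 6 3 7 15
j=6: 5≤15, i=5, swap(5,6) ⇒ 8 13 2 10 9 5 18 6 3 7 15
j=7: 6≤15, i=6, swap(6,7) ⇒ 8 13 2 10 9 5 6 18 3 7 15
j=8: 3≤15, i=7, swap(7,8) ⇒ 8 13 2 10 9 5 6 3 18 7 15
j=9: 7≤15, i=8, swap(8,9) ⇒ 8 13 2 10 9 5 6 3 7 18 15
swap(9,10) ⇒ 8 13 2 10 9 5 6 3 7 15 18; return 9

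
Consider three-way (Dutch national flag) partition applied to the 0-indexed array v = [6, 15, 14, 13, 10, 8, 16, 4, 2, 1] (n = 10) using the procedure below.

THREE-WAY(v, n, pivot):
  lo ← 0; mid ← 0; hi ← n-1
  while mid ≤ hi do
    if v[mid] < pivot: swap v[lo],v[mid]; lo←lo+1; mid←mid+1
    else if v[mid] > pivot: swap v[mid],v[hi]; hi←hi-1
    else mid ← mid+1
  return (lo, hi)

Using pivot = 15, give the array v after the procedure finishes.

[6, 14, 13, 10, 8, 1, 4, 2, 15, 16]

pivot = 15; lo=0, mid=0, hi=9
v[mid]=6<15: swap v[0],v[0]; lo=1,mid=1 → [6, 15, 14, 13, 10, 8, 16, 4, 2, 1]
v[mid]=15=15: mid=2
v[mid]=14<15: swap v[1],v[2]; lo=2,mid=3 → [6, 14, 15, 13, 10, 8, 16, 4, 2, 1]
v[mid]=13<15: swap v[2],v[3]; lo=3,mid=4 → [6, 14, 13, 15, 10, 8, 16, 4, 2, 1]
v[mid]=10<15: swap v[3],v[4]; lo=4,mid=5 → [6, 14, 13, 10, 15, 8, 16, 4, 2, 1]
v[mid]=8<15: swap v[4],v[5]; lo=5,mid=6 → [6, 14, 13, 10, 8, 15, 16, 4, 2, 1]
v[mid]=16>15: swap v[6],v[9]; hi=8 → [6, 14, 13, 10, 8, 15, 1, 4, 2, 16]
v[mid]=1<15: swap v[5],v[6]; lo=6,mid=7 → [6, 14, 13, 10, 8, 1, 15, 4, 2, 16]
v[mid]=4<15: swap v[6],v[7]; lo=7,mid=8 → [6, 14, 13, 10, 8, 1, 4, 15, 2, 16]
v[mid]=2<15: swap v[7],v[8]; lo=8,mid=9 → [6, 14, 13, 10, 8, 1, 4, 2, 15, 16]
end: lo=8, hi=8; v = [6, 14, 13, 10, 8, 1, 4, 2, 15, 16]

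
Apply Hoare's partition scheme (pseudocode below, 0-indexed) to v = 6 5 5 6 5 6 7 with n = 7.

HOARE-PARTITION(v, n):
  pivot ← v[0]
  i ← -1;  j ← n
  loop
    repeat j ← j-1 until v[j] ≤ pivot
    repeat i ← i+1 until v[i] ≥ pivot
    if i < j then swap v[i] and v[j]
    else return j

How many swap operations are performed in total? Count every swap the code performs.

2

pivot = v[0] = 6; i = -1, j = 7
j→5 (v[5]=6≤6), i→0 (v[0]=6≥6); i<j, swap → 6 5 5 6 5 6 7
j→4 (v[4]=5≤6), i→3 (v[3]=6≥6); i<j, swap → 6 5 5 5 6 6 7
j→3, i→4; i≥j, return j=3. v = 6 5 5 5 6 6 7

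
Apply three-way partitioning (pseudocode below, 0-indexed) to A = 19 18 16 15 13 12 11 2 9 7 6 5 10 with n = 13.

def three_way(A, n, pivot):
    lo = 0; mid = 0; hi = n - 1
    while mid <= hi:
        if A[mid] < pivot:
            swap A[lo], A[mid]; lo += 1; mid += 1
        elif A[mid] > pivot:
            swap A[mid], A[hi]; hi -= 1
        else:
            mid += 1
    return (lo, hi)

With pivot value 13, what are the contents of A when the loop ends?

10 5 6 7 12 11 2 9 13 15 16 18 19

pivot = 13; lo=0, mid=0, hi=12
A[mid]=19>13: swap A[0],A[12]; hi=11 → 10 18 16 15 13 12 11 2 9 7 6 5 19
A[mid]=10<13: swap A[0],A[0]; lo=1,mid=1 → 10 18 16 15 13 12 11 2 9 7 6 5 19
A[mid]=18>13: swap A[1],A[11]; hi=10 → 10 5 16 15 13 12 11 2 9 7 6 18 19
A[mid]=5<13: swap A[1],A[1]; lo=2,mid=2 → 10 5 16 15 13 12 11 2 9 7 6 18 19
A[mid]=16>13: swap A[2],A[10]; hi=9 → 10 5 6 15 13 12 11 2 9 7 16 18 19
A[mid]=6<13: swap A[2],A[2]; lo=3,mid=3 → 10 5 6 15 13 12 11 2 9 7 16 18 19
A[mid]=15>13: swap A[3],A[9]; hi=8 → 10 5 6 7 13 12 11 2 9 15 16 18 19
A[mid]=7<13: swap A[3],A[3]; lo=4,mid=4 → 10 5 6 7 13 12 11 2 9 15 16 18 19
A[mid]=13=13: mid=5
A[mid]=12<13: swap A[4],A[5]; lo=5,mid=6 → 10 5 6 7 12 13 11 2 9 15 16 18 19
A[mid]=11<13: swap A[5],A[6]; lo=6,mid=7 → 10 5 6 7 12 11 13 2 9 15 16 18 19
A[mid]=2<13: swap A[6],A[7]; lo=7,mid=8 → 10 5 6 7 12 11 2 13 9 15 16 18 19
A[mid]=9<13: swap A[7],A[8]; lo=8,mid=9 → 10 5 6 7 12 11 2 9 13 15 16 18 19
end: lo=8, hi=8; A = 10 5 6 7 12 11 2 9 13 15 16 18 19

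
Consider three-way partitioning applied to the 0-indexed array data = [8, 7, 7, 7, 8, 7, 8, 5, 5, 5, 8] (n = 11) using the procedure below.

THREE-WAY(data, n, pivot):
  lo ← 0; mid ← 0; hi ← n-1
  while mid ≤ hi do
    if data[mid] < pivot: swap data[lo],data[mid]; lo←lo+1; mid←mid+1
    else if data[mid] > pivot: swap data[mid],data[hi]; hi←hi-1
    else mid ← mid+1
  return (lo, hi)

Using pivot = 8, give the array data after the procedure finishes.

lo=0 mid=0 hi=10
8=8: mid=1
7<8: swap(0,1), lo=1 mid=2 ⇒ [7, 8, 7, 7, 8, 7, 8, 5, 5, 5, 8]
7<8: swap(1,2), lo=2 mid=3 ⇒ [7, 7, 8, 7, 8, 7, 8, 5, 5, 5, 8]
7<8: swap(2,3), lo=3 mid=4 ⇒ [7, 7, 7, 8, 8, 7, 8, 5, 5, 5, 8]
8=8: mid=5
7<8: swap(3,5), lo=4 mid=6 ⇒ [7, 7, 7, 7, 8, 8, 8, 5, 5, 5, 8]
8=8: mid=7
5<8: swap(4,7), lo=5 mid=8 ⇒ [7, 7, 7, 7, 5, 8, 8, 8, 5, 5, 8]
5<8: swap(5,8), lo=6 mid=9 ⇒ [7, 7, 7, 7, 5, 5, 8, 8, 8, 5, 8]
5<8: swap(6,9), lo=7 mid=10 ⇒ [7, 7, 7, 7, 5, 5, 5, 8, 8, 8, 8]
8=8: mid=11
done. lo=7 hi=10; data=[7, 7, 7, 7, 5, 5, 5, 8, 8, 8, 8]

[7, 7, 7, 7, 5, 5, 5, 8, 8, 8, 8]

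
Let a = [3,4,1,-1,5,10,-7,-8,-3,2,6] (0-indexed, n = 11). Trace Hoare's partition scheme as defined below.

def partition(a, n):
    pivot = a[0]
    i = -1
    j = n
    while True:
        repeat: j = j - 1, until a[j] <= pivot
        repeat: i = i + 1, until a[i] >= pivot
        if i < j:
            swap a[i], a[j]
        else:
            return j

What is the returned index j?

5

pivot=3
j stops at 9 (2), i stops at 0 (3); swap ⇒ [2,4,1,-1,5,10,-7,-8,-3,3,6]
j stops at 8 (-3), i stops at 1 (4); swap ⇒ [2,-3,1,-1,5,10,-7,-8,4,3,6]
j stops at 7 (-8), i stops at 4 (5); swap ⇒ [2,-3,1,-1,-8,10,-7,5,4,3,6]
j stops at 6 (-7), i stops at 5 (10); swap ⇒ [2,-3,1,-1,-8,-7,10,5,4,3,6]
j stops at 5, i stops at 6; i≥j ⇒ return 5. a=[2,-3,1,-1,-8,-7,10,5,4,3,6]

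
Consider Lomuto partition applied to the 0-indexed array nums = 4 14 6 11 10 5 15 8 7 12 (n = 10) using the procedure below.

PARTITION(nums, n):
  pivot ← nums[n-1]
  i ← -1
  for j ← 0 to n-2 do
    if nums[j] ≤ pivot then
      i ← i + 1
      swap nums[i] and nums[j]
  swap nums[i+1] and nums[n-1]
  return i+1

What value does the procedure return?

pivot=12, i=-1
j=0: 4≤12, i=0, swap(0,0) ⇒ 4 14 6 11 10 5 15 8 7 12
j=1: 14>12, skip
j=2: 6≤12, i=1, swap(1,2) ⇒ 4 6 14 11 10 5 15 8 7 12
j=3: 11≤12, i=2, swap(2,3) ⇒ 4 6 11 14 10 5 15 8 7 12
j=4: 10≤12, i=3, swap(3,4) ⇒ 4 6 11 10 14 5 15 8 7 12
j=5: 5≤12, i=4, swap(4,5) ⇒ 4 6 11 10 5 14 15 8 7 12
j=6: 15>12, skip
j=7: 8≤12, i=5, swap(5,7) ⇒ 4 6 11 10 5 8 15 14 7 12
j=8: 7≤12, i=6, swap(6,8) ⇒ 4 6 11 10 5 8 7 14 15 12
swap(7,9) ⇒ 4 6 11 10 5 8 7 12 15 14; return 7

7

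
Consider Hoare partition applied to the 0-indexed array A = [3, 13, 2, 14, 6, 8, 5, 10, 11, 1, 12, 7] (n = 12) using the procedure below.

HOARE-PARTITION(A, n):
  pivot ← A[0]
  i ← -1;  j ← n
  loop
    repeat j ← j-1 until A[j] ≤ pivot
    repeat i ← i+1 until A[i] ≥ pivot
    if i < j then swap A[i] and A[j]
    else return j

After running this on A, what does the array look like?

pivot=3
j stops at 9 (1), i stops at 0 (3); swap ⇒ [1, 13, 2, 14, 6, 8, 5, 10, 11, 3, 12, 7]
j stops at 2 (2), i stops at 1 (13); swap ⇒ [1, 2, 13, 14, 6, 8, 5, 10, 11, 3, 12, 7]
j stops at 1, i stops at 2; i≥j ⇒ return 1. A=[1, 2, 13, 14, 6, 8, 5, 10, 11, 3, 12, 7]

[1, 2, 13, 14, 6, 8, 5, 10, 11, 3, 12, 7]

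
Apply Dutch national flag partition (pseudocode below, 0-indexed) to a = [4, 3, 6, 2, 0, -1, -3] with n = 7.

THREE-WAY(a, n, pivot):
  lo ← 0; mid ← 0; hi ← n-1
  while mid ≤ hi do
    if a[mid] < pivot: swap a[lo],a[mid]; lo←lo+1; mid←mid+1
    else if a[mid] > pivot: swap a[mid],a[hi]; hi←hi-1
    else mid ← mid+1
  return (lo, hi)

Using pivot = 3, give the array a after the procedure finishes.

lo=0 mid=0 hi=6
4>3: swap(0,6), hi=5 ⇒ [-3, 3, 6, 2, 0, -1, 4]
-3<3: swap(0,0), lo=1 mid=1 ⇒ [-3, 3, 6, 2, 0, -1, 4]
3=3: mid=2
6>3: swap(2,5), hi=4 ⇒ [-3, 3, -1, 2, 0, 6, 4]
-1<3: swap(1,2), lo=2 mid=3 ⇒ [-3, -1, 3, 2, 0, 6, 4]
2<3: swap(2,3), lo=3 mid=4 ⇒ [-3, -1, 2, 3, 0, 6, 4]
0<3: swap(3,4), lo=4 mid=5 ⇒ [-3, -1, 2, 0, 3, 6, 4]
done. lo=4 hi=4; a=[-3, -1, 2, 0, 3, 6, 4]

[-3, -1, 2, 0, 3, 6, 4]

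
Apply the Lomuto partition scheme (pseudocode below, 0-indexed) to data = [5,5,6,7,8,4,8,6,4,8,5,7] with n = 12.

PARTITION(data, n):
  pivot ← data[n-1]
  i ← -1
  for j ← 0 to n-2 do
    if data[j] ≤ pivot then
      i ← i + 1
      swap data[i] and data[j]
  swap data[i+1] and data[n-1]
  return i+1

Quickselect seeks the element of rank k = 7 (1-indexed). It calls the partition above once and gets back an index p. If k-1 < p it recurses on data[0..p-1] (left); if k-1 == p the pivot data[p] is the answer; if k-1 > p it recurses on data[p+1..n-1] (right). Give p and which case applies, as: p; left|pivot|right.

pivot = data[11] = 7; i = -1
j=0: data[0]=5 ≤ 7 → i=0, swap data[0],data[0] (no change) → [5,5,6,7,8,4,8,6,4,8,5,7]
j=1: data[1]=5 ≤ 7 → i=1, swap data[1],data[1] (no change) → [5,5,6,7,8,4,8,6,4,8,5,7]
j=2: data[2]=6 ≤ 7 → i=2, swap data[2],data[2] (no change) → [5,5,6,7,8,4,8,6,4,8,5,7]
j=3: data[3]=7 ≤ 7 → i=3, swap data[3],data[3] (no change) → [5,5,6,7,8,4,8,6,4,8,5,7]
j=4: data[4]=8 > 7 → no swap
j=5: data[5]=4 ≤ 7 → i=4, swap data[4],data[5] → [5,5,6,7,4,8,8,6,4,8,5,7]
j=6: data[6]=8 > 7 → no swap
j=7: data[7]=6 ≤ 7 → i=5, swap data[5],data[7] → [5,5,6,7,4,6,8,8,4,8,5,7]
j=8: data[8]=4 ≤ 7 → i=6, swap data[6],data[8] → [5,5,6,7,4,6,4,8,8,8,5,7]
j=9: data[9]=8 > 7 → no swap
j=10: data[10]=5 ≤ 7 → i=7, swap data[7],data[10] → [5,5,6,7,4,6,4,5,8,8,8,7]
final swap data[8],data[11] → [5,5,6,7,4,6,4,5,7,8,8,8]; return 8
p = 8; k-1 = 6 < 8 ⇒ left

8; left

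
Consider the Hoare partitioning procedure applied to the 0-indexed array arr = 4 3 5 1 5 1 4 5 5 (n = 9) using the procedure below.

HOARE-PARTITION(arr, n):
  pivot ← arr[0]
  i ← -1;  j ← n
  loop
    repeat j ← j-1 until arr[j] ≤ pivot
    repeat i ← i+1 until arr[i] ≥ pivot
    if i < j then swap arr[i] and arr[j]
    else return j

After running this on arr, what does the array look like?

4 3 1 1 5 5 4 5 5

pivot=4
j stops at 6 (4), i stops at 0 (4); swap ⇒ 4 3 5 1 5 1 4 5 5
j stops at 5 (1), i stops at 2 (5); swap ⇒ 4 3 1 1 5 5 4 5 5
j stops at 3, i stops at 4; i≥j ⇒ return 3. arr=4 3 1 1 5 5 4 5 5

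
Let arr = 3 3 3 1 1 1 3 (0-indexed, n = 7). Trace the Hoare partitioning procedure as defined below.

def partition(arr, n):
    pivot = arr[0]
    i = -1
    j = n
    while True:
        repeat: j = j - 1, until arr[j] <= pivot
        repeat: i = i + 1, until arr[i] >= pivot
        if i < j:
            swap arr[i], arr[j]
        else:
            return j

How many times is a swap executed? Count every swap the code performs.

pivot = arr[0] = 3; i = -1, j = 7
j→6 (arr[6]=3≤3), i→0 (arr[0]=3≥3); i<j, swap → 3 3 3 1 1 1 3
j→5 (arr[5]=1≤3), i→1 (arr[1]=3≥3); i<j, swap → 3 1 3 1 1 3 3
j→4 (arr[4]=1≤3), i→2 (arr[2]=3≥3); i<j, swap → 3 1 1 1 3 3 3
j→3, i→4; i≥j, return j=3. arr = 3 1 1 1 3 3 3

3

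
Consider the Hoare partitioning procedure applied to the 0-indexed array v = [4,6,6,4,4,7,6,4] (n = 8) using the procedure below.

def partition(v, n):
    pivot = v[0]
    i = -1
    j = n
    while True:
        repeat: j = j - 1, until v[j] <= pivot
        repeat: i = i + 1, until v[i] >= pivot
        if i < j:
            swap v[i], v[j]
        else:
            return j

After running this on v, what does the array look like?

[4,4,4,6,6,7,6,4]

pivot = v[0] = 4; i = -1, j = 8
j→7 (v[7]=4≤4), i→0 (v[0]=4≥4); i<j, swap → [4,6,6,4,4,7,6,4]
j→4 (v[4]=4≤4), i→1 (v[1]=6≥4); i<j, swap → [4,4,6,4,6,7,6,4]
j→3 (v[3]=4≤4), i→2 (v[2]=6≥4); i<j, swap → [4,4,4,6,6,7,6,4]
j→2, i→3; i≥j, return j=2. v = [4,4,4,6,6,7,6,4]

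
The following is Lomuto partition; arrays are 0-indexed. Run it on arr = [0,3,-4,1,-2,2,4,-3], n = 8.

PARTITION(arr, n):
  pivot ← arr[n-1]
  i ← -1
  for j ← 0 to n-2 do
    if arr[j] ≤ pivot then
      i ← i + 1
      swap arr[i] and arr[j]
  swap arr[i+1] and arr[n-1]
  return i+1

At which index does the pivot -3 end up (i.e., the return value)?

1

pivot=-3, i=-1
j=0: 0>-3, skip
j=1: 3>-3, skip
j=2: -4≤-3, i=0, swap(0,2) ⇒ [-4,3,0,1,-2,2,4,-3]
j=3: 1>-3, skip
j=4: -2>-3, skip
j=5: 2>-3, skip
j=6: 4>-3, skip
swap(1,7) ⇒ [-4,-3,0,1,-2,2,4,3]; return 1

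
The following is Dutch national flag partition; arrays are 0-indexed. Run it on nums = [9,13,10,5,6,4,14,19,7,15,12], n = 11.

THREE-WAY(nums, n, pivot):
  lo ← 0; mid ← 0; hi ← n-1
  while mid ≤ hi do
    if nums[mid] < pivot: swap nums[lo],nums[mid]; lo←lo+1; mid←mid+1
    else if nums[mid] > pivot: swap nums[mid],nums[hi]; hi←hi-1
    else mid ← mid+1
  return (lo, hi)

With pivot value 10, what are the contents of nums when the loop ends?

lo=0 mid=0 hi=10
9<10: swap(0,0), lo=1 mid=1 ⇒ [9,13,10,5,6,4,14,19,7,15,12]
13>10: swap(1,10), hi=9 ⇒ [9,12,10,5,6,4,14,19,7,15,13]
12>10: swap(1,9), hi=8 ⇒ [9,15,10,5,6,4,14,19,7,12,13]
15>10: swap(1,8), hi=7 ⇒ [9,7,10,5,6,4,14,19,15,12,13]
7<10: swap(1,1), lo=2 mid=2 ⇒ [9,7,10,5,6,4,14,19,15,12,13]
10=10: mid=3
5<10: swap(2,3), lo=3 mid=4 ⇒ [9,7,5,10,6,4,14,19,15,12,13]
6<10: swap(3,4), lo=4 mid=5 ⇒ [9,7,5,6,10,4,14,19,15,12,13]
4<10: swap(4,5), lo=5 mid=6 ⇒ [9,7,5,6,4,10,14,19,15,12,13]
14>10: swap(6,7), hi=6 ⇒ [9,7,5,6,4,10,19,14,15,12,13]
19>10: swap(6,6), hi=5 ⇒ [9,7,5,6,4,10,19,14,15,12,13]
done. lo=5 hi=5; nums=[9,7,5,6,4,10,19,14,15,12,13]

[9,7,5,6,4,10,19,14,15,12,13]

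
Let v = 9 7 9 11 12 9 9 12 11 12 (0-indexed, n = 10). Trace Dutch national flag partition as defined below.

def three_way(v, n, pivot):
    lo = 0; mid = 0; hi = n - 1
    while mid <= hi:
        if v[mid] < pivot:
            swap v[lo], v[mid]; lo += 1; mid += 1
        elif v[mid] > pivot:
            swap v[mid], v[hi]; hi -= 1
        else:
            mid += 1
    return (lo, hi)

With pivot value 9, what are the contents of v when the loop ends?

pivot = 9; lo=0, mid=0, hi=9
v[mid]=9=9: mid=1
v[mid]=7<9: swap v[0],v[1]; lo=1,mid=2 → 7 9 9 11 12 9 9 12 11 12
v[mid]=9=9: mid=3
v[mid]=11>9: swap v[3],v[9]; hi=8 → 7 9 9 12 12 9 9 12 11 11
v[mid]=12>9: swap v[3],v[8]; hi=7 → 7 9 9 11 12 9 9 12 12 11
v[mid]=11>9: swap v[3],v[7]; hi=6 → 7 9 9 12 12 9 9 11 12 11
v[mid]=12>9: swap v[3],v[6]; hi=5 → 7 9 9 9 12 9 12 11 12 11
v[mid]=9=9: mid=4
v[mid]=12>9: swap v[4],v[5]; hi=4 → 7 9 9 9 9 12 12 11 12 11
v[mid]=9=9: mid=5
end: lo=1, hi=4; v = 7 9 9 9 9 12 12 11 12 11

7 9 9 9 9 12 12 11 12 11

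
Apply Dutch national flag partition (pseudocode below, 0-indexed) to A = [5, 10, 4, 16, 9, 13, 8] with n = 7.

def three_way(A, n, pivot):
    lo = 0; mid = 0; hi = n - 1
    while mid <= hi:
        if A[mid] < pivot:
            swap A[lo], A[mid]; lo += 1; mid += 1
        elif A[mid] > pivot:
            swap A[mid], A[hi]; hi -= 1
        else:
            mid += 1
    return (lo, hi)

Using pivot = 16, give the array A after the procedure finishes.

lo=0 mid=0 hi=6
5<16: swap(0,0), lo=1 mid=1 ⇒ [5, 10, 4, 16, 9, 13, 8]
10<16: swap(1,1), lo=2 mid=2 ⇒ [5, 10, 4, 16, 9, 13, 8]
4<16: swap(2,2), lo=3 mid=3 ⇒ [5, 10, 4, 16, 9, 13, 8]
16=16: mid=4
9<16: swap(3,4), lo=4 mid=5 ⇒ [5, 10, 4, 9, 16, 13, 8]
13<16: swap(4,5), lo=5 mid=6 ⇒ [5, 10, 4, 9, 13, 16, 8]
8<16: swap(5,6), lo=6 mid=7 ⇒ [5, 10, 4, 9, 13, 8, 16]
done. lo=6 hi=6; A=[5, 10, 4, 9, 13, 8, 16]

[5, 10, 4, 9, 13, 8, 16]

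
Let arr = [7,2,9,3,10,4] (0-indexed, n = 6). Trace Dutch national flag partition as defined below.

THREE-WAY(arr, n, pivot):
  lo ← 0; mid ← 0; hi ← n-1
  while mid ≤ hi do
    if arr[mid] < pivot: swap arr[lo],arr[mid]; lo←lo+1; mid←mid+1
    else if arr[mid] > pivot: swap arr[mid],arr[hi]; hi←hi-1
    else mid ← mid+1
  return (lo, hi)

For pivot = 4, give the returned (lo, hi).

(2, 2)

lo=0 mid=0 hi=5
7>4: swap(0,5), hi=4 ⇒ [4,2,9,3,10,7]
4=4: mid=1
2<4: swap(0,1), lo=1 mid=2 ⇒ [2,4,9,3,10,7]
9>4: swap(2,4), hi=3 ⇒ [2,4,10,3,9,7]
10>4: swap(2,3), hi=2 ⇒ [2,4,3,10,9,7]
3<4: swap(1,2), lo=2 mid=3 ⇒ [2,3,4,10,9,7]
done. lo=2 hi=2; arr=[2,3,4,10,9,7]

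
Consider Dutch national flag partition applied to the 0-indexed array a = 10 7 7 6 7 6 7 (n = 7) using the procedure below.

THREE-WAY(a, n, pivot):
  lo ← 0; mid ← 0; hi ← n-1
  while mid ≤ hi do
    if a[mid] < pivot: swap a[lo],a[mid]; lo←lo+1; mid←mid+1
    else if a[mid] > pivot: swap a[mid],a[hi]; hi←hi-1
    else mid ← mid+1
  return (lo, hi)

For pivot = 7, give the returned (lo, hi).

lo=0 mid=0 hi=6
10>7: swap(0,6), hi=5 ⇒ 7 7 7 6 7 6 10
7=7: mid=1
7=7: mid=2
7=7: mid=3
6<7: swap(0,3), lo=1 mid=4 ⇒ 6 7 7 7 7 6 10
7=7: mid=5
6<7: swap(1,5), lo=2 mid=6 ⇒ 6 6 7 7 7 7 10
done. lo=2 hi=5; a=6 6 7 7 7 7 10

(2, 5)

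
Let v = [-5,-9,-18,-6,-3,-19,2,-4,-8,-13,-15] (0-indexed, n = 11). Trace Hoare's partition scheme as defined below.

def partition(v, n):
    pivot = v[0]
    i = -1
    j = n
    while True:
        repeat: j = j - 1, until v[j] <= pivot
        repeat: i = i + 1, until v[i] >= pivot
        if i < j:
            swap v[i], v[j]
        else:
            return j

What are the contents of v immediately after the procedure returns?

[-15,-9,-18,-6,-13,-19,-8,-4,2,-3,-5]

pivot = v[0] = -5; i = -1, j = 11
j→10 (v[10]=-15≤-5), i→0 (v[0]=-5≥-5); i<j, swap → [-15,-9,-18,-6,-3,-19,2,-4,-8,-13,-5]
j→9 (v[9]=-13≤-5), i→4 (v[4]=-3≥-5); i<j, swap → [-15,-9,-18,-6,-13,-19,2,-4,-8,-3,-5]
j→8 (v[8]=-8≤-5), i→6 (v[6]=2≥-5); i<j, swap → [-15,-9,-18,-6,-13,-19,-8,-4,2,-3,-5]
j→6, i→7; i≥j, return j=6. v = [-15,-9,-18,-6,-13,-19,-8,-4,2,-3,-5]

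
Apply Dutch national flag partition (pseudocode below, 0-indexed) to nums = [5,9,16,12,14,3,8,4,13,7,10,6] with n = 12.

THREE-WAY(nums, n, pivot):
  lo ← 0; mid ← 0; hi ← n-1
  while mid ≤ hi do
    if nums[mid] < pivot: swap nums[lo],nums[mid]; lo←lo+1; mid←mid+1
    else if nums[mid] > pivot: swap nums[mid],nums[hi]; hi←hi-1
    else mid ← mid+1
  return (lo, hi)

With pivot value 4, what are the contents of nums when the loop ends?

[3,4,12,14,16,8,9,13,7,10,6,5]

lo=0 mid=0 hi=11
5>4: swap(0,11), hi=10 ⇒ [6,9,16,12,14,3,8,4,13,7,10,5]
6>4: swap(0,10), hi=9 ⇒ [10,9,16,12,14,3,8,4,13,7,6,5]
10>4: swap(0,9), hi=8 ⇒ [7,9,16,12,14,3,8,4,13,10,6,5]
7>4: swap(0,8), hi=7 ⇒ [13,9,16,12,14,3,8,4,7,10,6,5]
13>4: swap(0,7), hi=6 ⇒ [4,9,16,12,14,3,8,13,7,10,6,5]
4=4: mid=1
9>4: swap(1,6), hi=5 ⇒ [4,8,16,12,14,3,9,13,7,10,6,5]
8>4: swap(1,5), hi=4 ⇒ [4,3,16,12,14,8,9,13,7,10,6,5]
3<4: swap(0,1), lo=1 mid=2 ⇒ [3,4,16,12,14,8,9,13,7,10,6,5]
16>4: swap(2,4), hi=3 ⇒ [3,4,14,12,16,8,9,13,7,10,6,5]
14>4: swap(2,3), hi=2 ⇒ [3,4,12,14,16,8,9,13,7,10,6,5]
12>4: swap(2,2), hi=1 ⇒ [3,4,12,14,16,8,9,13,7,10,6,5]
done. lo=1 hi=1; nums=[3,4,12,14,16,8,9,13,7,10,6,5]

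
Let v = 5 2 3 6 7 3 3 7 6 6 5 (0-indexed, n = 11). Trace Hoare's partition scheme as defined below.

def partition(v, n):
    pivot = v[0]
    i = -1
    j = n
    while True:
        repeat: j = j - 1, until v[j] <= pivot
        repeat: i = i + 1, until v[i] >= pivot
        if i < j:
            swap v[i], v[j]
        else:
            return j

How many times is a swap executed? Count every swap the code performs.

3

pivot = v[0] = 5; i = -1, j = 11
j→10 (v[10]=5≤5), i→0 (v[0]=5≥5); i<j, swap → 5 2 3 6 7 3 3 7 6 6 5
j→6 (v[6]=3≤5), i→3 (v[3]=6≥5); i<j, swap → 5 2 3 3 7 3 6 7 6 6 5
j→5 (v[5]=3≤5), i→4 (v[4]=7≥5); i<j, swap → 5 2 3 3 3 7 6 7 6 6 5
j→4, i→5; i≥j, return j=4. v = 5 2 3 3 3 7 6 7 6 6 5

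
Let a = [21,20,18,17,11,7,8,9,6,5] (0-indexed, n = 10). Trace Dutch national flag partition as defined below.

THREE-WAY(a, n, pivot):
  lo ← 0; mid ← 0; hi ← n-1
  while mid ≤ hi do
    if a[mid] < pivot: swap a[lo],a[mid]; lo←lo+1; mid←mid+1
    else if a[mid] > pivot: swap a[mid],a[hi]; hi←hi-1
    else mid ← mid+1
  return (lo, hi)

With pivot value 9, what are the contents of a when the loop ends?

pivot = 9; lo=0, mid=0, hi=9
a[mid]=21>9: swap a[0],a[9]; hi=8 → [5,20,18,17,11,7,8,9,6,21]
a[mid]=5<9: swap a[0],a[0]; lo=1,mid=1 → [5,20,18,17,11,7,8,9,6,21]
a[mid]=20>9: swap a[1],a[8]; hi=7 → [5,6,18,17,11,7,8,9,20,21]
a[mid]=6<9: swap a[1],a[1]; lo=2,mid=2 → [5,6,18,17,11,7,8,9,20,21]
a[mid]=18>9: swap a[2],a[7]; hi=6 → [5,6,9,17,11,7,8,18,20,21]
a[mid]=9=9: mid=3
a[mid]=17>9: swap a[3],a[6]; hi=5 → [5,6,9,8,11,7,17,18,20,21]
a[mid]=8<9: swap a[2],a[3]; lo=3,mid=4 → [5,6,8,9,11,7,17,18,20,21]
a[mid]=11>9: swap a[4],a[5]; hi=4 → [5,6,8,9,7,11,17,18,20,21]
a[mid]=7<9: swap a[3],a[4]; lo=4,mid=5 → [5,6,8,7,9,11,17,18,20,21]
end: lo=4, hi=4; a = [5,6,8,7,9,11,17,18,20,21]

[5,6,8,7,9,11,17,18,20,21]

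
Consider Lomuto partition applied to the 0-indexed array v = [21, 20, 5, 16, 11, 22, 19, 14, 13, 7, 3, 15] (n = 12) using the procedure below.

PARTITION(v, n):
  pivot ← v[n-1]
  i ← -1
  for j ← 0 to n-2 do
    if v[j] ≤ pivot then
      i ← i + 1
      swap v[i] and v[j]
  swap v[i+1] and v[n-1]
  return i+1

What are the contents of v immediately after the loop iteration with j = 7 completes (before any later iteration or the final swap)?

pivot = v[11] = 15; i = -1
j=0: v[0]=21 > 15 → no swap
j=1: v[1]=20 > 15 → no swap
j=2: v[2]=5 ≤ 15 → i=0, swap v[0],v[2] → [5, 20, 21, 16, 11, 22, 19, 14, 13, 7, 3, 15]
j=3: v[3]=16 > 15 → no swap
j=4: v[4]=11 ≤ 15 → i=1, swap v[1],v[4] → [5, 11, 21, 16, 20, 22, 19, 14, 13, 7, 3, 15]
j=5: v[5]=22 > 15 → no swap
j=6: v[6]=19 > 15 → no swap
j=7: v[7]=14 ≤ 15 → i=2, swap v[2],v[7] → [5, 11, 14, 16, 20, 22, 19, 21, 13, 7, 3, 15]
(after j=7) v = [5, 11, 14, 16, 20, 22, 19, 21, 13, 7, 3, 15]

[5, 11, 14, 16, 20, 22, 19, 21, 13, 7, 3, 15]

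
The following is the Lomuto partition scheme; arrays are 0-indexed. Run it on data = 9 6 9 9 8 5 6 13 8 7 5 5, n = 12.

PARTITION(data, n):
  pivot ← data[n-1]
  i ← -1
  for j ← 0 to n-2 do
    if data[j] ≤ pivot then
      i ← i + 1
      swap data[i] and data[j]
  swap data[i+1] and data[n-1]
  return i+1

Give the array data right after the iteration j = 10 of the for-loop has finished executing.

pivot=5, i=-1
j=0: 9>5, skip
j=1: 6>5, skip
j=2: 9>5, skip
j=3: 9>5, skip
j=4: 8>5, skip
j=5: 5≤5, i=0, swap(0,5) ⇒ 5 6 9 9 8 9 6 13 8 7 5 5
j=6: 6>5, skip
j=7: 13>5, skip
j=8: 8>5, skip
j=9: 7>5, skip
j=10: 5≤5, i=1, swap(1,10) ⇒ 5 5 9 9 8 9 6 13 8 7 6 5
(after j=10) data = 5 5 9 9 8 9 6 13 8 7 6 5

5 5 9 9 8 9 6 13 8 7 6 5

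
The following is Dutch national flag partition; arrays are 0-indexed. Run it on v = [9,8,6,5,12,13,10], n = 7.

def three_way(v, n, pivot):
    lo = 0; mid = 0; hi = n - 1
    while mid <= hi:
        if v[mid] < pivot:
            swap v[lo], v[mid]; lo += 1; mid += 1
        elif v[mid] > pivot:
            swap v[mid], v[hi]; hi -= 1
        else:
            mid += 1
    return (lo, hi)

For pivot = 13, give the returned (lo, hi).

pivot = 13; lo=0, mid=0, hi=6
v[mid]=9<13: swap v[0],v[0]; lo=1,mid=1 → [9,8,6,5,12,13,10]
v[mid]=8<13: swap v[1],v[1]; lo=2,mid=2 → [9,8,6,5,12,13,10]
v[mid]=6<13: swap v[2],v[2]; lo=3,mid=3 → [9,8,6,5,12,13,10]
v[mid]=5<13: swap v[3],v[3]; lo=4,mid=4 → [9,8,6,5,12,13,10]
v[mid]=12<13: swap v[4],v[4]; lo=5,mid=5 → [9,8,6,5,12,13,10]
v[mid]=13=13: mid=6
v[mid]=10<13: swap v[5],v[6]; lo=6,mid=7 → [9,8,6,5,12,10,13]
end: lo=6, hi=6; v = [9,8,6,5,12,10,13]

(6, 6)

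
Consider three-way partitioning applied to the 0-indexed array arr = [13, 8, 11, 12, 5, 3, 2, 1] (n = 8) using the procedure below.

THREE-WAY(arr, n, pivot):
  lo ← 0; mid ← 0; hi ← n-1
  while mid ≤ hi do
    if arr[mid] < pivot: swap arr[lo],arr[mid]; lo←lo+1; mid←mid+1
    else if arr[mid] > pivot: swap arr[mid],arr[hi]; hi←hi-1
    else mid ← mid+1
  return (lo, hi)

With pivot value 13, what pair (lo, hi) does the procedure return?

(7, 7)

pivot = 13; lo=0, mid=0, hi=7
arr[mid]=13=13: mid=1
arr[mid]=8<13: swap arr[0],arr[1]; lo=1,mid=2 → [8, 13, 11, 12, 5, 3, 2, 1]
arr[mid]=11<13: swap arr[1],arr[2]; lo=2,mid=3 → [8, 11, 13, 12, 5, 3, 2, 1]
arr[mid]=12<13: swap arr[2],arr[3]; lo=3,mid=4 → [8, 11, 12, 13, 5, 3, 2, 1]
arr[mid]=5<13: swap arr[3],arr[4]; lo=4,mid=5 → [8, 11, 12, 5, 13, 3, 2, 1]
arr[mid]=3<13: swap arr[4],arr[5]; lo=5,mid=6 → [8, 11, 12, 5, 3, 13, 2, 1]
arr[mid]=2<13: swap arr[5],arr[6]; lo=6,mid=7 → [8, 11, 12, 5, 3, 2, 13, 1]
arr[mid]=1<13: swap arr[6],arr[7]; lo=7,mid=8 → [8, 11, 12, 5, 3, 2, 1, 13]
end: lo=7, hi=7; arr = [8, 11, 12, 5, 3, 2, 1, 13]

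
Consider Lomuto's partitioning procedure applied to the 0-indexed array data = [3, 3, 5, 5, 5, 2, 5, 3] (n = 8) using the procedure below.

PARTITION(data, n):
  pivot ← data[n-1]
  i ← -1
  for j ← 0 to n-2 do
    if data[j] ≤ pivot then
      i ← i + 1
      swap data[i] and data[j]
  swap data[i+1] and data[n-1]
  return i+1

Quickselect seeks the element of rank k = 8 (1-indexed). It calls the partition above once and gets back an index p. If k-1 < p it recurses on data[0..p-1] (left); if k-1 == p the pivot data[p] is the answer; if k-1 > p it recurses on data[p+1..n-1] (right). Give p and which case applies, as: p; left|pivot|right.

pivot = data[7] = 3; i = -1
j=0: data[0]=3 ≤ 3 → i=0, swap data[0],data[0] (no change) → [3, 3, 5, 5, 5, 2, 5, 3]
j=1: data[1]=3 ≤ 3 → i=1, swap data[1],data[1] (no change) → [3, 3, 5, 5, 5, 2, 5, 3]
j=2: data[2]=5 > 3 → no swap
j=3: data[3]=5 > 3 → no swap
j=4: data[4]=5 > 3 → no swap
j=5: data[5]=2 ≤ 3 → i=2, swap data[2],data[5] → [3, 3, 2, 5, 5, 5, 5, 3]
j=6: data[6]=5 > 3 → no swap
final swap data[3],data[7] → [3, 3, 2, 3, 5, 5, 5, 5]; return 3
p = 3; k-1 = 7 > 3 ⇒ right

3; right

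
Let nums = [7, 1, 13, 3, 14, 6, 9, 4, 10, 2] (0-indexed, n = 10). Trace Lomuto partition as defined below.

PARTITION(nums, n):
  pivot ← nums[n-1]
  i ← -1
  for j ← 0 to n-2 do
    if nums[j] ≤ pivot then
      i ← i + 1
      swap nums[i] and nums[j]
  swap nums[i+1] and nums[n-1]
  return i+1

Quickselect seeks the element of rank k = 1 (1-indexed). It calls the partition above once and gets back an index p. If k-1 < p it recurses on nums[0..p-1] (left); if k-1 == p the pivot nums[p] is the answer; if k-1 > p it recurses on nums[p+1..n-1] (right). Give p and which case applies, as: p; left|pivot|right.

pivot=2, i=-1
j=0: 7>2, skip
j=1: 1≤2, i=0, swap(0,1) ⇒ [1, 7, 13, 3, 14, 6, 9, 4, 10, 2]
j=2: 13>2, skip
j=3: 3>2, skip
j=4: 14>2, skip
j=5: 6>2, skip
j=6: 9>2, skip
j=7: 4>2, skip
j=8: 10>2, skip
swap(1,9) ⇒ [1, 2, 13, 3, 14, 6, 9, 4, 10, 7]; return 1
p = 1; k-1 = 0 < 1 ⇒ left

1; left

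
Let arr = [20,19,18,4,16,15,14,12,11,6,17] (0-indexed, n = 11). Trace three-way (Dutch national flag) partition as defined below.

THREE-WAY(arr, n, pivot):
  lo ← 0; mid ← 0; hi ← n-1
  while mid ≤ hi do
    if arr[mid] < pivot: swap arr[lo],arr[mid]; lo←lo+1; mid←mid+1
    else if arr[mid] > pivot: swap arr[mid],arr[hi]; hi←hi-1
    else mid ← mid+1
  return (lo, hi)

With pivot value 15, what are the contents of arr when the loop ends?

[6,11,12,4,14,15,16,18,19,17,20]

lo=0 mid=0 hi=10
20>15: swap(0,10), hi=9 ⇒ [17,19,18,4,16,15,14,12,11,6,20]
17>15: swap(0,9), hi=8 ⇒ [6,19,18,4,16,15,14,12,11,17,20]
6<15: swap(0,0), lo=1 mid=1 ⇒ [6,19,18,4,16,15,14,12,11,17,20]
19>15: swap(1,8), hi=7 ⇒ [6,11,18,4,16,15,14,12,19,17,20]
11<15: swap(1,1), lo=2 mid=2 ⇒ [6,11,18,4,16,15,14,12,19,17,20]
18>15: swap(2,7), hi=6 ⇒ [6,11,12,4,16,15,14,18,19,17,20]
12<15: swap(2,2), lo=3 mid=3 ⇒ [6,11,12,4,16,15,14,18,19,17,20]
4<15: swap(3,3), lo=4 mid=4 ⇒ [6,11,12,4,16,15,14,18,19,17,20]
16>15: swap(4,6), hi=5 ⇒ [6,11,12,4,14,15,16,18,19,17,20]
14<15: swap(4,4), lo=5 mid=5 ⇒ [6,11,12,4,14,15,16,18,19,17,20]
15=15: mid=6
done. lo=5 hi=5; arr=[6,11,12,4,14,15,16,18,19,17,20]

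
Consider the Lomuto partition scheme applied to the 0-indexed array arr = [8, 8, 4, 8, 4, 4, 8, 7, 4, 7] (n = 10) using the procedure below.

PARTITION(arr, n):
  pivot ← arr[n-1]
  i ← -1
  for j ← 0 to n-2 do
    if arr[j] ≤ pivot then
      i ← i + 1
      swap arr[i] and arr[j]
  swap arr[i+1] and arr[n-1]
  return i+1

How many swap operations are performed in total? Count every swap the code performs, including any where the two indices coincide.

pivot = arr[9] = 7; i = -1
j=0: arr[0]=8 > 7 → no swap
j=1: arr[1]=8 > 7 → no swap
j=2: arr[2]=4 ≤ 7 → i=0, swap arr[0],arr[2] → [4, 8, 8, 8, 4, 4, 8, 7, 4, 7]
j=3: arr[3]=8 > 7 → no swap
j=4: arr[4]=4 ≤ 7 → i=1, swap arr[1],arr[4] → [4, 4, 8, 8, 8, 4, 8, 7, 4, 7]
j=5: arr[5]=4 ≤ 7 → i=2, swap arr[2],arr[5] → [4, 4, 4, 8, 8, 8, 8, 7, 4, 7]
j=6: arr[6]=8 > 7 → no swap
j=7: arr[7]=7 ≤ 7 → i=3, swap arr[3],arr[7] → [4, 4, 4, 7, 8, 8, 8, 8, 4, 7]
j=8: arr[8]=4 ≤ 7 → i=4, swap arr[4],arr[8] → [4, 4, 4, 7, 4, 8, 8, 8, 8, 7]
final swap arr[5],arr[9] → [4, 4, 4, 7, 4, 7, 8, 8, 8, 8]; return 5

6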